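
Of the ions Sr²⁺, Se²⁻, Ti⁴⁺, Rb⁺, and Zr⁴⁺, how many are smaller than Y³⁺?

2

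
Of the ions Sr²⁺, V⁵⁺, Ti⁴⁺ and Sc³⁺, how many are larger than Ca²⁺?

1

V⁵⁺ has 18 e⁻ (Z=23), Ti⁴⁺ has 18 e⁻ (Z=22), Sc³⁺ has 18 e⁻ (Z=21), Ca²⁺ has 18 e⁻ (Z=20), Sr²⁺ has 36 e⁻ (Z=38). V⁵⁺ < Ti⁴⁺ (both 18 e⁻, Z=23>22); Ti⁴⁺ < Sc³⁺ (both 18 e⁻, Z=22>21); Sc³⁺ < Ca²⁺ (both 18 e⁻, Z=21>20); Ca²⁺ < Sr²⁺ (same group, 1 shell fewer).
Placing each against Ca²⁺: smaller — V⁵⁺, Ti⁴⁺, Sc³⁺; larger — Sr²⁺. So 1 is larger.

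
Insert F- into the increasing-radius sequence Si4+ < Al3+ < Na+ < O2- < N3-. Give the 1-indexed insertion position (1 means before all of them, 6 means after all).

4

All of these have 10 electrons (isoelectronic). With the same electron cloud, the ion with the most protons pulls it in tightest. Nuclear charges: Si4+ (Z=14), Al3+ (Z=13), Na+ (Z=11), F- (Z=9), O2- (Z=8), N3- (Z=7). Highest Z is smallest.
The complete sequence is Si4+ < Al3+ < Na+ < F- < O2- < N3-. F- sits at position 4.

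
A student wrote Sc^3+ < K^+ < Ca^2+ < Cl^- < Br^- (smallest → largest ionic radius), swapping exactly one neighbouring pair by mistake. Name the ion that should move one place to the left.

Compare adjacent ions: Ca^2+ and K^+ share 18 electrons; the higher nuclear charge on Ca (Z=20) contracts it more, so Ca^2+ < K^+ — yet in this increasing list K^+ sits before Ca^2+. Nothing else is reversed, so Ca^2+ should move one place to the left.

Ca^2+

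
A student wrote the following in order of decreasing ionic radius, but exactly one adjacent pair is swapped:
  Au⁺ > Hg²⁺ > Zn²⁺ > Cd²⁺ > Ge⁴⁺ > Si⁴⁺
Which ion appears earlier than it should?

Scanning neighbour by neighbour, only Zn²⁺/Cd²⁺ violates a trend: Zn²⁺ and Cd²⁺ are in one column with the same charge; the lighter period-4 ion has one fewer shell and is smaller. That makes Zn²⁺ the one sitting a position early relative to where it belongs.

Zn²⁺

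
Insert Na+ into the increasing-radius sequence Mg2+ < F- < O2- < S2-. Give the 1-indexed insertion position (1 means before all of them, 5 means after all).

2

Work out protons and electrons: Mg2+ (Z=12, 10 e⁻), Na+ (Z=11, 10 e⁻), F- (Z=9, 10 e⁻), O2- (Z=8, 10 e⁻), S2- (Z=16, 18 e⁻). Mg2+ < Na+ (both 10 e⁻, Z=12>11); Na+ < F- (isoelectronic, higher Z=11 is smaller); F- < O2- (both 10 e⁻, Z=9>8); O2- < S2- (same group, period 2 vs 3).
The complete sequence is Mg2+ < Na+ < F- < O2- < S2-. Na+ sits at position 2.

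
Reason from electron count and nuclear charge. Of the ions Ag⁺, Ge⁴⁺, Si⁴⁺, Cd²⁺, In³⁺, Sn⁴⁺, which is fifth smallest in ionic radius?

Work out protons and electrons: Si⁴⁺: 10 e⁻, Z=14, Ge⁴⁺: 28 e⁻, Z=32, Sn⁴⁺: 46 e⁻, Z=50, In³⁺: 46 e⁻, Z=49, Cd²⁺: 46 e⁻, Z=48, Ag⁺: 46 e⁻, Z=47. Si⁴⁺ < Ge⁴⁺ (same group, period 3 vs 4); Ge⁴⁺ < Sn⁴⁺ (same group, 1 shell fewer); Sn⁴⁺ < In³⁺ (isoelectronic, higher Z=50 is smaller); In³⁺ < Cd²⁺ (both 46 e⁻, Z=49>48); Cd²⁺ < Ag⁺ (both 46 e⁻, Z=48>47).
Full ascending order: Si⁴⁺ < Ge⁴⁺ < Sn⁴⁺ < In³⁺ < Cd²⁺ < Ag⁺. Counting from the smallest, position 5 is Cd²⁺.

Cd²⁺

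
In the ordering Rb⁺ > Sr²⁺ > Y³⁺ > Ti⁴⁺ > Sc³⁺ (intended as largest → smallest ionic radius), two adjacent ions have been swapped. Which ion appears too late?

The pair Ti⁴⁺, Sc³⁺ is the wrong way round — both have 18 electrons but Z(Ti)=22 > Z(Sc)=21, so Ti⁴⁺ should be the smaller of the two. All other adjacent pairs agree with periodic trends, so Sc³⁺ is the misplaced ion.

Sc³⁺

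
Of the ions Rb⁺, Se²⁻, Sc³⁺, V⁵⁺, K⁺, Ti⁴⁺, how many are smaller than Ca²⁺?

3

First list Z and electron count for each: V⁵⁺ (Z=23, 18 e⁻), Ti⁴⁺ (Z=22, 18 e⁻), Sc³⁺ (Z=21, 18 e⁻), Ca²⁺ (Z=20, 18 e⁻), K⁺ (Z=19, 18 e⁻), Rb⁺ (Z=37, 36 e⁻), Se²⁻ (Z=34, 36 e⁻). V⁵⁺ < Ti⁴⁺ (both 18 e⁻, Z=23>22); Ti⁴⁺ < Sc³⁺ (isoelectronic, higher Z=22 is smaller); Sc³⁺ < Ca²⁺ (isoelectronic, higher Z=21 is smaller); Ca²⁺ < K⁺ (isoelectronic, higher Z=20 is smaller); K⁺ < Rb⁺ (same group, period 4 vs 5); Rb⁺ < Se²⁻ (both 36 e⁻, Z=37>34).
Ordering all of them (including Ca²⁺) by radius gives V⁵⁺ < Ti⁴⁺ < Sc³⁺ < Ca²⁺ < K⁺ < Rb⁺ < Se²⁻. So 3 are smaller.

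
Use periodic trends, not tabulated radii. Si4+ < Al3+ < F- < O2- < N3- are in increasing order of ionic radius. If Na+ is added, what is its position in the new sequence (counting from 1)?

3

Isoelectronic series (10 e⁻ each). Size is set by nuclear charge: more protons means a smaller ion. Si4+ (Z=14), Al3+ (Z=13), Na+ (Z=11), F- (Z=9), O2- (Z=8), N3- (Z=7).
Merged order: Si4+ < Al3+ < Na+ < F- < O2- < N3- — Na+ is number 3.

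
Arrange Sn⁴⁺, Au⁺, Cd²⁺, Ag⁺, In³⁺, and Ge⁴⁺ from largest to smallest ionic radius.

Tabulating Z and e⁻: Ge⁴⁺: 28 e⁻, Z=32, Sn⁴⁺: 46 e⁻, Z=50, In³⁺: 46 e⁻, Z=49, Cd²⁺: 46 e⁻, Z=48, Ag⁺: 46 e⁻, Z=47, Au⁺: 78 e⁻, Z=79. Ge⁴⁺ < Sn⁴⁺ (same group, period 4 vs 5); Sn⁴⁺ < In³⁺ (isoelectronic, higher Z=50 is smaller); In³⁺ < Cd²⁺ (both 46 e⁻, Z=49>48); Cd²⁺ < Ag⁺ (isoelectronic, higher Z=48 is smaller); Ag⁺ < Au⁺ (same group, 1 shell fewer).

Au⁺ > Ag⁺ > Cd²⁺ > In³⁺ > Sn⁴⁺ > Ge⁴⁺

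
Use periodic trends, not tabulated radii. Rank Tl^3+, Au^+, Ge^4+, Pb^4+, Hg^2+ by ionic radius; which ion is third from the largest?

Tabulating Z and e⁻: Ge^4+: 28 e⁻, Z=32, Pb^4+: 78 e⁻, Z=82, Tl^3+: 78 e⁻, Z=81, Hg^2+: 78 e⁻, Z=80, Au^+: 78 e⁻, Z=79. Ge^4+ < Pb^4+ (same group, 2 shells fewer); Pb^4+ < Tl^3+ (isoelectronic, higher Z=82 is smaller); Tl^3+ < Hg^2+ (both 78 e⁻, Z=81>80); Hg^2+ < Au^+ (isoelectronic, higher Z=80 is smaller).
So the order is Ge^4+ < Pb^4+ < Tl^3+ < Hg^2+ < Au^+; the 3rd-largest ion is Tl^3+.

Tl^3+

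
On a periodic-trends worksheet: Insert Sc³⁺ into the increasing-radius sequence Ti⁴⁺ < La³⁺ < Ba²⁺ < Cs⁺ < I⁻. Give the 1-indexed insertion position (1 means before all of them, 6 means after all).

Work out protons and electrons: Ti⁴⁺ (Z=22, 18 e⁻), Sc³⁺ (Z=21, 18 e⁻), La³⁺ (Z=57, 54 e⁻), Ba²⁺ (Z=56, 54 e⁻), Cs⁺ (Z=55, 54 e⁻), I⁻ (Z=53, 54 e⁻). Ti⁴⁺ < Sc³⁺ (both 18 e⁻, Z=22>21); Sc³⁺ < La³⁺ (same group, 2 shells fewer); La³⁺ < Ba²⁺ (isoelectronic, higher Z=57 is smaller); Ba²⁺ < Cs⁺ (both 54 e⁻, Z=56>55); Cs⁺ < I⁻ (both 54 e⁻, Z=55>53).
Putting Sc³⁺ in gives Ti⁴⁺ < Sc³⁺ < La³⁺ < Ba²⁺ < Cs⁺ < I⁻; it lands at slot 2.

2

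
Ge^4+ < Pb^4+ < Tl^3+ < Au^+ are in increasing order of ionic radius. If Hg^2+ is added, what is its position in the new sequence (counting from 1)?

Tabulating Z and e⁻: Ge^4+: 28 e⁻, Z=32, Pb^4+: 78 e⁻, Z=82, Tl^3+: 78 e⁻, Z=81, Hg^2+: 78 e⁻, Z=80, Au^+: 78 e⁻, Z=79. Ge^4+ < Pb^4+ (same group, 2 shells fewer); Pb^4+ < Tl^3+ (isoelectronic, higher Z=82 is smaller); Tl^3+ < Hg^2+ (both 78 e⁻, Z=81>80); Hg^2+ < Au^+ (both 78 e⁻, Z=80>79).
Merged order: Ge^4+ < Pb^4+ < Tl^3+ < Hg^2+ < Au^+ — Hg^2+ is number 4.

4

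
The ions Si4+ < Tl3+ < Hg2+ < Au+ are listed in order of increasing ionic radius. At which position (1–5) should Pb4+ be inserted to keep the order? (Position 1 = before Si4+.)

Electron counts and nuclear charges: Si4+ has 10 e⁻ (Z=14), Pb4+ has 78 e⁻ (Z=82), Tl3+ has 78 e⁻ (Z=81), Hg2+ has 78 e⁻ (Z=80), Au+ has 78 e⁻ (Z=79). Si4+ < Pb4+ (same group, 3 shells fewer); Pb4+ < Tl3+ (isoelectronic, higher Z=82 is smaller); Tl3+ < Hg2+ (both 78 e⁻, Z=81>80); Hg2+ < Au+ (both 78 e⁻, Z=80>79).
With Pb4+ included the full order is Si4+ < Pb4+ < Tl3+ < Hg2+ < Au+, so it takes position 2.

2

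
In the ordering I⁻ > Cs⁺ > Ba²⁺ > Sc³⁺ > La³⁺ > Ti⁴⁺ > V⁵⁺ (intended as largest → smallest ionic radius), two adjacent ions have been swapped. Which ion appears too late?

The pair Sc³⁺, La³⁺ is the wrong way round — both in group 3 with the same charge; Sc³⁺ (period 4) has the smaller radius. All other adjacent pairs agree with periodic trends, so La³⁺ is the misplaced ion.

La³⁺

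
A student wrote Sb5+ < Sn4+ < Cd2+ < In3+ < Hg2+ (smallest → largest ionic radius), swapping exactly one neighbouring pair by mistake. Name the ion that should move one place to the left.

Compare adjacent ions: In3+ and Cd2+ share 46 electrons; the higher nuclear charge on In (Z=49) contracts it more, so In3+ < Cd2+ — yet in this increasing list Cd2+ sits before In3+. Nothing else is reversed, so In3+ should move one place to the left.

In3+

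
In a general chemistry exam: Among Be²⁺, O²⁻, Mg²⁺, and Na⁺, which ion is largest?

O²⁻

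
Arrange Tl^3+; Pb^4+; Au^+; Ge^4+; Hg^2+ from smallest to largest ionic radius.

Ge^4+ (Z=32, 28 e⁻), Pb^4+ (Z=82, 78 e⁻), Tl^3+ (Z=81, 78 e⁻), Hg^2+ (Z=80, 78 e⁻), Au^+ (Z=79, 78 e⁻). Ge^4+ < Pb^4+ (same group, 2 shells fewer); Pb^4+ < Tl^3+ (isoelectronic, higher Z=82 is smaller); Tl^3+ < Hg^2+ (both 78 e⁻, Z=81>80); Hg^2+ < Au^+ (both 78 e⁻, Z=80>79).

Ge^4+ < Pb^4+ < Tl^3+ < Hg^2+ < Au^+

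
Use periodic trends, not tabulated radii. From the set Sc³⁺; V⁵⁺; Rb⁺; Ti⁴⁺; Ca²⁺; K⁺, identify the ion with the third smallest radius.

Sc³⁺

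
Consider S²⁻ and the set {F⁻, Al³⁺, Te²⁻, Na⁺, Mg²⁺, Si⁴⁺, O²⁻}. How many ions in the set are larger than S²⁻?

First list Z and electron count for each: Si⁴⁺ (Z=14, 10 e⁻), Al³⁺ (Z=13, 10 e⁻), Mg²⁺ (Z=12, 10 e⁻), Na⁺ (Z=11, 10 e⁻), F⁻ (Z=9, 10 e⁻), O²⁻ (Z=8, 10 e⁻), S²⁻ (Z=16, 18 e⁻), Te²⁻ (Z=52, 54 e⁻). Si⁴⁺ < Al³⁺ (isoelectronic, higher Z=14 is smaller); Al³⁺ < Mg²⁺ (isoelectronic, higher Z=13 is smaller); Mg²⁺ < Na⁺ (isoelectronic, higher Z=12 is smaller); Na⁺ < F⁻ (both 10 e⁻, Z=11>9); F⁻ < O²⁻ (both 10 e⁻, Z=9>8); O²⁻ < S²⁻ (same group, 1 shell fewer); S²⁻ < Te²⁻ (same group, 2 shells fewer).
Relative to S²⁻, the ions that are larger are Te²⁻. Count: 1.

1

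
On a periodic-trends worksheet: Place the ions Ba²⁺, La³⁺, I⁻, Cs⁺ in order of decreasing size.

I⁻ > Cs⁺ > Ba²⁺ > La³⁺

Each ion has 54 electrons. The ranking follows nuclear charge in reverse — greater Z gives a smaller radius. La³⁺ (Z=57), Ba²⁺ (Z=56), Cs⁺ (Z=55), I⁻ (Z=53).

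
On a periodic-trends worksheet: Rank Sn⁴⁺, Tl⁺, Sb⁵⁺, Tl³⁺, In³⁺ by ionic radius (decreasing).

Tl⁺ > Tl³⁺ > In³⁺ > Sn⁴⁺ > Sb⁵⁺

Sb⁵⁺ (Z=51, 46 e⁻), Sn⁴⁺ (Z=50, 46 e⁻), In³⁺ (Z=49, 46 e⁻), Tl³⁺ (Z=81, 78 e⁻), Tl⁺ (Z=81, 80 e⁻). Sb⁵⁺ < Sn⁴⁺ (isoelectronic, higher Z=51 is smaller); Sn⁴⁺ < In³⁺ (isoelectronic, higher Z=50 is smaller); In³⁺ < Tl³⁺ (same group, period 5 vs 6); Tl³⁺ < Tl⁺ (same element, +3 vs +1).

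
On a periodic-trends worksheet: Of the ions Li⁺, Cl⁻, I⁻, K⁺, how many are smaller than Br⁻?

Li⁺ has 2 e⁻ (Z=3), K⁺ has 18 e⁻ (Z=19), Cl⁻ has 18 e⁻ (Z=17), Br⁻ has 36 e⁻ (Z=35), I⁻ has 54 e⁻ (Z=53). Li⁺ < K⁺ (same group, 2 shells fewer); K⁺ < Cl⁻ (isoelectronic, higher Z=19 is smaller); Cl⁻ < Br⁻ (same group, 1 shell fewer); Br⁻ < I⁻ (same group, period 4 vs 5).
Overall: Li⁺ < K⁺ < Cl⁻ < Br⁻ < I⁻. Br⁻ has 3 below it and 1 above. So 3 are smaller.

3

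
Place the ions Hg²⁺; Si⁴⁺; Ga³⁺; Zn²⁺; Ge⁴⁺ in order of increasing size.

Si⁴⁺ < Ge⁴⁺ < Ga³⁺ < Zn²⁺ < Hg²⁺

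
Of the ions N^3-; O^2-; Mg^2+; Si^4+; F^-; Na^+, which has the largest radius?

Isoelectronic series (10 e⁻ each). Size is set by nuclear charge: more protons means a smaller ion. Si^4+ (Z=14), Mg^2+ (Z=12), Na^+ (Z=11), F^- (Z=9), O^2- (Z=8), N^3- (Z=7).

N^3-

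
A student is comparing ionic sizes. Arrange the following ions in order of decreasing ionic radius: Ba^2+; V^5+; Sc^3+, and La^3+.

Electron counts and nuclear charges: V^5+ has 18 e⁻ (Z=23), Sc^3+ has 18 e⁻ (Z=21), La^3+ has 54 e⁻ (Z=57), Ba^2+ has 54 e⁻ (Z=56). V^5+ < Sc^3+ (both 18 e⁻, Z=23>21); Sc^3+ < La^3+ (same group, period 4 vs 6); La^3+ < Ba^2+ (isoelectronic, higher Z=57 is smaller).

Ba^2+ > La^3+ > Sc^3+ > V^5+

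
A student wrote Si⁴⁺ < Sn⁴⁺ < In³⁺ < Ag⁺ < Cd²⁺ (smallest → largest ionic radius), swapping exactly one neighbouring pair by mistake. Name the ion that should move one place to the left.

Cd²⁺

The pair Ag⁺, Cd²⁺ is the wrong way round — Cd²⁺ and Ag⁺ share 46 electrons; the higher nuclear charge on Cd (Z=48) contracts it more, so Cd²⁺ < Ag⁺. All other adjacent pairs agree with periodic trends, so Cd²⁺ is the misplaced ion.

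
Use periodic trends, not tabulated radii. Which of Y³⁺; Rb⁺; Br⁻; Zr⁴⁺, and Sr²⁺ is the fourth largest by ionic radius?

Y³⁺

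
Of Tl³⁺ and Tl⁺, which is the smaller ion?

Tl³⁺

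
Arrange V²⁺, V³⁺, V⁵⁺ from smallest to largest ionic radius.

Same element, different charge: the more highly charged cation has fewer electrons and a greater effective nuclear charge per electron, making V⁵⁺ the smallest.

V⁵⁺ < V³⁺ < V²⁺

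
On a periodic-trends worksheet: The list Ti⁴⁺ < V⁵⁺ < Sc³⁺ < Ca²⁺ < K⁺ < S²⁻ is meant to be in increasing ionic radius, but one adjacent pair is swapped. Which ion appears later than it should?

Scanning neighbour by neighbour, only Ti⁴⁺/V⁵⁺ violates a trend: V⁵⁺ and Ti⁴⁺ share 18 electrons; the higher nuclear charge on V (Z=23) contracts it more, so V⁵⁺ < Ti⁴⁺. That makes V⁵⁺ the one sitting a position late relative to where it belongs.

V⁵⁺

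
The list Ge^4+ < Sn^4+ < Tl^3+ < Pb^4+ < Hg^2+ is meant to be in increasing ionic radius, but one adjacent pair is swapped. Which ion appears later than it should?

Pb^4+

Compare adjacent ions: they are isoelectronic (78 e⁻) and Pb has more protons than Tl (82 vs 81), making Pb^4+ smaller — yet in this increasing list Tl^3+ sits before Pb^4+. Nothing else is reversed, so Pb^4+ should move one place to the left.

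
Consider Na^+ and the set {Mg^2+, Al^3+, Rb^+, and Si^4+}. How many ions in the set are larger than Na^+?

Tabulating Z and e⁻: Si^4+ (Z=14, 10 e⁻), Al^3+ (Z=13, 10 e⁻), Mg^2+ (Z=12, 10 e⁻), Na^+ (Z=11, 10 e⁻), Rb^+ (Z=37, 36 e⁻). Si^4+ < Al^3+ (isoelectronic, higher Z=14 is smaller); Al^3+ < Mg^2+ (isoelectronic, higher Z=13 is smaller); Mg^2+ < Na^+ (both 10 e⁻, Z=12>11); Na^+ < Rb^+ (same group, 2 shells fewer).
Relative to Na^+, the ions that are larger are Rb^+. So 1 is larger.

1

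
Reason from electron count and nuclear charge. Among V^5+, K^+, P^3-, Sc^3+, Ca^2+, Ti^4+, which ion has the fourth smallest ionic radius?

Ca^2+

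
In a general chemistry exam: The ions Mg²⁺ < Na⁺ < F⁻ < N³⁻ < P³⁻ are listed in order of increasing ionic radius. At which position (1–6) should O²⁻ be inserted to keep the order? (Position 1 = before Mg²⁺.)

4

Tabulating Z and e⁻: Mg²⁺ has 10 e⁻ (Z=12), Na⁺ has 10 e⁻ (Z=11), F⁻ has 10 e⁻ (Z=9), O²⁻ has 10 e⁻ (Z=8), N³⁻ has 10 e⁻ (Z=7), P³⁻ has 18 e⁻ (Z=15). Mg²⁺ < Na⁺ (both 10 e⁻, Z=12>11); Na⁺ < F⁻ (both 10 e⁻, Z=11>9); F⁻ < O²⁻ (isoelectronic, higher Z=9 is smaller); O²⁻ < N³⁻ (both 10 e⁻, Z=8>7); N³⁻ < P³⁻ (same group, 1 shell fewer).
The complete sequence is Mg²⁺ < Na⁺ < F⁻ < O²⁻ < N³⁻ < P³⁻. O²⁻ sits at position 4.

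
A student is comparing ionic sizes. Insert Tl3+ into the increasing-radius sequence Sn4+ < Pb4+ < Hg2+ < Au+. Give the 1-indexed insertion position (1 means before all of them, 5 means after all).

3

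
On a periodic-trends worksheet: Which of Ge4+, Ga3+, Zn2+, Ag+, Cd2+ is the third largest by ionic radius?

Zn2+

Work out protons and electrons: Ge4+ (Z=32, 28 e⁻), Ga3+ (Z=31, 28 e⁻), Zn2+ (Z=30, 28 e⁻), Cd2+ (Z=48, 46 e⁻), Ag+ (Z=47, 46 e⁻). Ge4+ < Ga3+ (isoelectronic, higher Z=32 is smaller); Ga3+ < Zn2+ (isoelectronic, higher Z=31 is smaller); Zn2+ < Cd2+ (same group, period 4 vs 5); Cd2+ < Ag+ (both 46 e⁻, Z=48>47).
That gives Ge4+ < Ga3+ < Zn2+ < Cd2+ < Ag+. From the largest end, number 3 is Zn2+.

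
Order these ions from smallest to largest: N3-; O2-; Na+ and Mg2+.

Mg2+ < Na+ < O2- < N3-

Each ion has 10 electrons. The ranking follows nuclear charge in reverse — greater Z gives a smaller radius. Mg2+ (Z=12), Na+ (Z=11), O2- (Z=8), N3- (Z=7).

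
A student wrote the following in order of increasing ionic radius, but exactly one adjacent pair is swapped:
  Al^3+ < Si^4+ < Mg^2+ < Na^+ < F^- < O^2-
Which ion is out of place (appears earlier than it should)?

Compare adjacent ions: they are isoelectronic (10 e⁻) and Si has more protons than Al (14 vs 13), making Si^4+ smaller — yet in this increasing list Al^3+ sits before Si^4+. Nothing else is reversed, so Al^3+ should move one place to the right.

Al^3+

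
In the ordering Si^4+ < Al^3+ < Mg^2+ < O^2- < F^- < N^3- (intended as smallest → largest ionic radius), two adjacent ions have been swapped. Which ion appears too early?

O^2-

Compare adjacent ions: F^- and O^2- share 10 electrons; the higher nuclear charge on F (Z=9) contracts it more, so F^- < O^2- — yet in this increasing list O^2- sits before F^-. Nothing else is reversed, so O^2- should move one place to the right.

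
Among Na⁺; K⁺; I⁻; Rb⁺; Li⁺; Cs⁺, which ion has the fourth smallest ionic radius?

Rb⁺

Li⁺ has 2 e⁻ (Z=3), Na⁺ has 10 e⁻ (Z=11), K⁺ has 18 e⁻ (Z=19), Rb⁺ has 36 e⁻ (Z=37), Cs⁺ has 54 e⁻ (Z=55), I⁻ has 54 e⁻ (Z=53). Li⁺ < Na⁺ (same group, 1 shell fewer); Na⁺ < K⁺ (same group, 1 shell fewer); K⁺ < Rb⁺ (same group, 1 shell fewer); Rb⁺ < Cs⁺ (same group, period 5 vs 6); Cs⁺ < I⁻ (isoelectronic, higher Z=55 is smaller).
That gives Li⁺ < Na⁺ < K⁺ < Rb⁺ < Cs⁺ < I⁻. From the smallest end, number 4 is Rb⁺.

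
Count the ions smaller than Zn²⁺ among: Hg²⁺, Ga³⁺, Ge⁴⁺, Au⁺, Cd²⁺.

Ge⁴⁺ (Z=32, 28 e⁻), Ga³⁺ (Z=31, 28 e⁻), Zn²⁺ (Z=30, 28 e⁻), Cd²⁺ (Z=48, 46 e⁻), Hg²⁺ (Z=80, 78 e⁻), Au⁺ (Z=79, 78 e⁻). Ge⁴⁺ < Ga³⁺ (isoelectronic, higher Z=32 is smaller); Ga³⁺ < Zn²⁺ (isoelectronic, higher Z=31 is smaller); Zn²⁺ < Cd²⁺ (same group, period 4 vs 5); Cd²⁺ < Hg²⁺ (same group, 1 shell fewer); Hg²⁺ < Au⁺ (isoelectronic, higher Z=80 is smaller).
Relative to Zn²⁺, the ions that are smaller are Ge⁴⁺, Ga³⁺. Count: 2.

2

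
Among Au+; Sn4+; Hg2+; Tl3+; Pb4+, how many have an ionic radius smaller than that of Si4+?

0

Electron counts and nuclear charges: Si4+: 10 e⁻, Z=14, Sn4+: 46 e⁻, Z=50, Pb4+: 78 e⁻, Z=82, Tl3+: 78 e⁻, Z=81, Hg2+: 78 e⁻, Z=80, Au+: 78 e⁻, Z=79. Si4+ < Sn4+ (same group, 2 shells fewer); Sn4+ < Pb4+ (same group, period 5 vs 6); Pb4+ < Tl3+ (isoelectronic, higher Z=82 is smaller); Tl3+ < Hg2+ (both 78 e⁻, Z=81>80); Hg2+ < Au+ (both 78 e⁻, Z=80>79).
Ordering all of them (including Si4+) by radius gives Si4+ < Sn4+ < Pb4+ < Tl3+ < Hg2+ < Au+. So 0 are smaller.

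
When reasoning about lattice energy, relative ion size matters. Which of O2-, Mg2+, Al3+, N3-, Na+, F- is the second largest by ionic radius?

Isoelectronic series (10 e⁻ each). Size is set by nuclear charge: more protons means a smaller ion. Al3+ (Z=13), Mg2+ (Z=12), Na+ (Z=11), F- (Z=9), O2- (Z=8), N3- (Z=7).
That gives Al3+ < Mg2+ < Na+ < F- < O2- < N3-. From the largest end, number 2 is O2-.

O2-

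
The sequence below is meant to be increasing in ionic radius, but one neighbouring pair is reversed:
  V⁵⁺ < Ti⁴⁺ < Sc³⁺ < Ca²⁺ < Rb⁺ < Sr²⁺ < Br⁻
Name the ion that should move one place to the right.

Rb⁺

Check each adjacent pair. Rb⁺ and Sr²⁺ are reversed: both have 36 electrons but Z(Sr)=38 > Z(Rb)=37, so Sr²⁺ should be the smaller of the two. No other neighbouring pair contradicts the periodic trends, so Rb⁺ is the ion listed too early.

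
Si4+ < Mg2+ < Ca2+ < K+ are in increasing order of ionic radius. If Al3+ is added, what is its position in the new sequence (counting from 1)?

Work out protons and electrons: Si4+: 10 e⁻, Z=14, Al3+: 10 e⁻, Z=13, Mg2+: 10 e⁻, Z=12, Ca2+: 18 e⁻, Z=20, K+: 18 e⁻, Z=19. Si4+ < Al3+ (both 10 e⁻, Z=14>13); Al3+ < Mg2+ (isoelectronic, higher Z=13 is smaller); Mg2+ < Ca2+ (same group, 1 shell fewer); Ca2+ < K+ (both 18 e⁻, Z=20>19).
The complete sequence is Si4+ < Al3+ < Mg2+ < Ca2+ < K+. Al3+ sits at position 2.

2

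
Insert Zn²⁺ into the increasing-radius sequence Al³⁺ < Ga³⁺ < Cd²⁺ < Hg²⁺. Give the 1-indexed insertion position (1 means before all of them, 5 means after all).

3

Al³⁺ (Z=13, 10 e⁻), Ga³⁺ (Z=31, 28 e⁻), Zn²⁺ (Z=30, 28 e⁻), Cd²⁺ (Z=48, 46 e⁻), Hg²⁺ (Z=80, 78 e⁻). Al³⁺ < Ga³⁺ (same group, 1 shell fewer); Ga³⁺ < Zn²⁺ (isoelectronic, higher Z=31 is smaller); Zn²⁺ < Cd²⁺ (same group, period 4 vs 5); Cd²⁺ < Hg²⁺ (same group, 1 shell fewer).
The complete sequence is Al³⁺ < Ga³⁺ < Zn²⁺ < Cd²⁺ < Hg²⁺. Zn²⁺ sits at position 3.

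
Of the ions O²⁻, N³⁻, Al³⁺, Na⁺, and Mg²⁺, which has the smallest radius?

Isoelectronic series (10 e⁻ each). Size is set by nuclear charge: more protons means a smaller ion. Al³⁺ (Z=13), Mg²⁺ (Z=12), Na⁺ (Z=11), O²⁻ (Z=8), N³⁻ (Z=7).

Al³⁺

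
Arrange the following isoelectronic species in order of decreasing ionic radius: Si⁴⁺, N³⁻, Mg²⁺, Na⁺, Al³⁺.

N³⁻ > Na⁺ > Mg²⁺ > Al³⁺ > Si⁴⁺

Each ion has 10 electrons. The ranking follows nuclear charge in reverse — greater Z gives a smaller radius. Si⁴⁺ (Z=14), Al³⁺ (Z=13), Mg²⁺ (Z=12), Na⁺ (Z=11), N³⁻ (Z=7).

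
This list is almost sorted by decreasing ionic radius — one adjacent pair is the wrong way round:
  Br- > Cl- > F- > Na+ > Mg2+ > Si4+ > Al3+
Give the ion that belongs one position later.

Si4+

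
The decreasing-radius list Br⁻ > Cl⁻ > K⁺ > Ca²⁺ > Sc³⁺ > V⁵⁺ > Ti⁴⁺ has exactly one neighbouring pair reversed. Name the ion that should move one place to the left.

Ti⁴⁺

Check each adjacent pair. V⁵⁺ and Ti⁴⁺ are reversed: V⁵⁺ and Ti⁴⁺ share 18 electrons; the higher nuclear charge on V (Z=23) contracts it more, so V⁵⁺ < Ti⁴⁺. No other neighbouring pair contradicts the periodic trends, so Ti⁴⁺ is the ion listed too late.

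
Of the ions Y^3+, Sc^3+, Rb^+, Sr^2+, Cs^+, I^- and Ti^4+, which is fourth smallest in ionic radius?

Electron counts and nuclear charges: Ti^4+ (Z=22, 18 e⁻), Sc^3+ (Z=21, 18 e⁻), Y^3+ (Z=39, 36 e⁻), Sr^2+ (Z=38, 36 e⁻), Rb^+ (Z=37, 36 e⁻), Cs^+ (Z=55, 54 e⁻), I^- (Z=53, 54 e⁻). Ti^4+ < Sc^3+ (isoelectronic, higher Z=22 is smaller); Sc^3+ < Y^3+ (same group, 1 shell fewer); Y^3+ < Sr^2+ (isoelectronic, higher Z=39 is smaller); Sr^2+ < Rb^+ (isoelectronic, higher Z=38 is smaller); Rb^+ < Cs^+ (same group, 1 shell fewer); Cs^+ < I^- (isoelectronic, higher Z=55 is smaller).
So the order is Ti^4+ < Sc^3+ < Y^3+ < Sr^2+ < Rb^+ < Cs^+ < I^-; the 4th-smallest ion is Sr^2+.

Sr^2+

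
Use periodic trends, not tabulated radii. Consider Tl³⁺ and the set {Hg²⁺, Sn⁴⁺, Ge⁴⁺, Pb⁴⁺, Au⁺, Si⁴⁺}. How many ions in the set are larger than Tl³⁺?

2

Si⁴⁺: 10 e⁻, Z=14, Ge⁴⁺: 28 e⁻, Z=32, Sn⁴⁺: 46 e⁻, Z=50, Pb⁴⁺: 78 e⁻, Z=82, Tl³⁺: 78 e⁻, Z=81, Hg²⁺: 78 e⁻, Z=80, Au⁺: 78 e⁻, Z=79. Si⁴⁺ < Ge⁴⁺ (same group, 1 shell fewer); Ge⁴⁺ < Sn⁴⁺ (same group, period 4 vs 5); Sn⁴⁺ < Pb⁴⁺ (same group, 1 shell fewer); Pb⁴⁺ < Tl³⁺ (both 78 e⁻, Z=82>81); Tl³⁺ < Hg²⁺ (both 78 e⁻, Z=81>80); Hg²⁺ < Au⁺ (isoelectronic, higher Z=80 is smaller).
Ordering all of them (including Tl³⁺) by radius gives Si⁴⁺ < Ge⁴⁺ < Sn⁴⁺ < Pb⁴⁺ < Tl³⁺ < Hg²⁺ < Au⁺. So 2 are larger.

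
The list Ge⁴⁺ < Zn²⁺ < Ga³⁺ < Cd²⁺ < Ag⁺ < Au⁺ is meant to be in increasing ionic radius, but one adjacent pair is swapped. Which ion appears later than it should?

Ga³⁺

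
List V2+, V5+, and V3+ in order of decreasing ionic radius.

For a single element, ionic radius drops as positive charge rises — V5+ < V2+.

V2+ > V3+ > V5+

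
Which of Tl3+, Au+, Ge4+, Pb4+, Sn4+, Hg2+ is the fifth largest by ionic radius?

Sn4+

Electron counts and nuclear charges: Ge4+: 28 e⁻, Z=32, Sn4+: 46 e⁻, Z=50, Pb4+: 78 e⁻, Z=82, Tl3+: 78 e⁻, Z=81, Hg2+: 78 e⁻, Z=80, Au+: 78 e⁻, Z=79. Ge4+ < Sn4+ (same group, 1 shell fewer); Sn4+ < Pb4+ (same group, 1 shell fewer); Pb4+ < Tl3+ (both 78 e⁻, Z=82>81); Tl3+ < Hg2+ (isoelectronic, higher Z=81 is smaller); Hg2+ < Au+ (both 78 e⁻, Z=80>79).
So the order is Ge4+ < Sn4+ < Pb4+ < Tl3+ < Hg2+ < Au+; the 5th-largest ion is Sn4+.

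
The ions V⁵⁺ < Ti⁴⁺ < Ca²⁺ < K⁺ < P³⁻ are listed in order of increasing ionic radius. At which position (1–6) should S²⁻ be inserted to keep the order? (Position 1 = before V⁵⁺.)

5

All of these have 18 electrons (isoelectronic). With the same electron cloud, the ion with the most protons pulls it in tightest. Nuclear charges: V⁵⁺ (Z=23), Ti⁴⁺ (Z=22), Ca²⁺ (Z=20), K⁺ (Z=19), S²⁻ (Z=16), P³⁻ (Z=15). Highest Z is smallest.
Merged order: V⁵⁺ < Ti⁴⁺ < Ca²⁺ < K⁺ < S²⁻ < P³⁻ — S²⁻ is number 5.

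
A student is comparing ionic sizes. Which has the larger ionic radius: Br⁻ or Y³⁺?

Isoelectronic series (36 e⁻ each). Size is set by nuclear charge: more protons means a smaller ion. Y³⁺ (Z=39), Br⁻ (Z=35).

Br⁻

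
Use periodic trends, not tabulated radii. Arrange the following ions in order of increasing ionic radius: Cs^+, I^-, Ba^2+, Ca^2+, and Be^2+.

Be^2+: 2 e⁻, Z=4, Ca^2+: 18 e⁻, Z=20, Ba^2+: 54 e⁻, Z=56, Cs^+: 54 e⁻, Z=55, I^-: 54 e⁻, Z=53. Be^2+ < Ca^2+ (same group, 2 shells fewer); Ca^2+ < Ba^2+ (same group, period 4 vs 6); Ba^2+ < Cs^+ (isoelectronic, higher Z=56 is smaller); Cs^+ < I^- (both 54 e⁻, Z=55>53).

Be^2+ < Ca^2+ < Ba^2+ < Cs^+ < I^-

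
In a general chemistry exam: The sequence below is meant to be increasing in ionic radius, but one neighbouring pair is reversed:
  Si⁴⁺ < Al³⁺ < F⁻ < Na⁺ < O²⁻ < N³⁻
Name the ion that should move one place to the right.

Scanning neighbour by neighbour, only F⁻/Na⁺ violates a trend: both have 10 electrons but Z(Na)=11 > Z(F)=9, so Na⁺ should be the smaller of the two. That makes F⁻ the one sitting a position early relative to where it belongs.

F⁻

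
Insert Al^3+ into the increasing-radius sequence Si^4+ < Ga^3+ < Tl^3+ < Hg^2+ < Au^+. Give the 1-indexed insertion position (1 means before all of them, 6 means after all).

First list Z and electron count for each: Si^4+ has 10 e⁻ (Z=14), Al^3+ has 10 e⁻ (Z=13), Ga^3+ has 28 e⁻ (Z=31), Tl^3+ has 78 e⁻ (Z=81), Hg^2+ has 78 e⁻ (Z=80), Au^+ has 78 e⁻ (Z=79). Si^4+ < Al^3+ (both 10 e⁻, Z=14>13); Al^3+ < Ga^3+ (same group, period 3 vs 4); Ga^3+ < Tl^3+ (same group, period 4 vs 6); Tl^3+ < Hg^2+ (isoelectronic, higher Z=81 is smaller); Hg^2+ < Au^+ (isoelectronic, higher Z=80 is smaller).
Putting Al^3+ in gives Si^4+ < Al^3+ < Ga^3+ < Tl^3+ < Hg^2+ < Au^+; it lands at slot 2.

2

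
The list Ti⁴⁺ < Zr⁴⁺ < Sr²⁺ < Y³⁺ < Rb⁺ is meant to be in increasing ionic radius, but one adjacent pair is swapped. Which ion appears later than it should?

Check each adjacent pair. Sr²⁺ and Y³⁺ are reversed: they are isoelectronic (36 e⁻) and Y has more protons than Sr (39 vs 38), making Y³⁺ smaller. No other neighbouring pair contradicts the periodic trends, so Y³⁺ is the ion listed too late.

Y³⁺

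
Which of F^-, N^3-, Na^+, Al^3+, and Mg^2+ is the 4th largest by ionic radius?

Mg^2+

Each ion has 10 electrons. The ranking follows nuclear charge in reverse — greater Z gives a smaller radius. Al^3+ (Z=13), Mg^2+ (Z=12), Na^+ (Z=11), F^- (Z=9), N^3- (Z=7).
That gives Al^3+ < Mg^2+ < Na^+ < F^- < N^3-. From the largest end, number 4 is Mg^2+.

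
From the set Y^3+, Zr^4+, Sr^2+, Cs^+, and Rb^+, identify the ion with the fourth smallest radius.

Zr^4+ has 36 e⁻ (Z=40), Y^3+ has 36 e⁻ (Z=39), Sr^2+ has 36 e⁻ (Z=38), Rb^+ has 36 e⁻ (Z=37), Cs^+ has 54 e⁻ (Z=55). Zr^4+ < Y^3+ (isoelectronic, higher Z=40 is smaller); Y^3+ < Sr^2+ (isoelectronic, higher Z=39 is smaller); Sr^2+ < Rb^+ (both 36 e⁻, Z=38>37); Rb^+ < Cs^+ (same group, period 5 vs 6).
Full ascending order: Zr^4+ < Y^3+ < Sr^2+ < Rb^+ < Cs^+. Counting from the smallest, position 4 is Rb^+.

Rb^+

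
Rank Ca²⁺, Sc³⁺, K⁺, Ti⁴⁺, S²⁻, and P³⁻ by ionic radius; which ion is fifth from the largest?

All of these have 18 electrons (isoelectronic). With the same electron cloud, the ion with the most protons pulls it in tightest. Nuclear charges: Ti⁴⁺ (Z=22), Sc³⁺ (Z=21), Ca²⁺ (Z=20), K⁺ (Z=19), S²⁻ (Z=16), P³⁻ (Z=15). Highest Z is smallest.
Full ascending order: Ti⁴⁺ < Sc³⁺ < Ca²⁺ < K⁺ < S²⁻ < P³⁻. Counting from the largest, position 5 is Sc³⁺.

Sc³⁺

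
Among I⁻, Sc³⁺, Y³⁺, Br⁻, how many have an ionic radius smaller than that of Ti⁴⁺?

0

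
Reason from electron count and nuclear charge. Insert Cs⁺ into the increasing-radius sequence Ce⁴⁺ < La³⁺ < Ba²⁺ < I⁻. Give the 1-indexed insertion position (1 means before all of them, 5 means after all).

All of these have 54 electrons (isoelectronic). With the same electron cloud, the ion with the most protons pulls it in tightest. Nuclear charges: Ce⁴⁺ (Z=58), La³⁺ (Z=57), Ba²⁺ (Z=56), Cs⁺ (Z=55), I⁻ (Z=53). Highest Z is smallest.
Putting Cs⁺ in gives Ce⁴⁺ < La³⁺ < Ba²⁺ < Cs⁺ < I⁻; it lands at slot 4.

4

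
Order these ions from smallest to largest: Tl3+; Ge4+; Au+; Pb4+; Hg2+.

Ge4+ < Pb4+ < Tl3+ < Hg2+ < Au+

Work out protons and electrons: Ge4+ (Z=32, 28 e⁻), Pb4+ (Z=82, 78 e⁻), Tl3+ (Z=81, 78 e⁻), Hg2+ (Z=80, 78 e⁻), Au+ (Z=79, 78 e⁻). Ge4+ < Pb4+ (same group, 2 shells fewer); Pb4+ < Tl3+ (isoelectronic, higher Z=82 is smaller); Tl3+ < Hg2+ (both 78 e⁻, Z=81>80); Hg2+ < Au+ (both 78 e⁻, Z=80>79).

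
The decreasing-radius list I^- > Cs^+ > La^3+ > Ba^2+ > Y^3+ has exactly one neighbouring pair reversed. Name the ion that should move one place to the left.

The pair La^3+, Ba^2+ is the wrong way round — La^3+ and Ba^2+ share 54 electrons; the higher nuclear charge on La (Z=57) contracts it more, so La^3+ < Ba^2+. All other adjacent pairs agree with periodic trends, so Ba^2+ is the misplaced ion.

Ba^2+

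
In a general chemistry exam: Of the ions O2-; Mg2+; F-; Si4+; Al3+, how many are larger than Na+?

2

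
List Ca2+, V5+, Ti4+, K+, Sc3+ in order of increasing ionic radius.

V5+ < Ti4+ < Sc3+ < Ca2+ < K+

These species are isoelectronic with 18 electrons. The only difference is the number of protons: V5+ (Z=23), Ti4+ (Z=22), Sc3+ (Z=21), Ca2+ (Z=20), K+ (Z=19). The strongest nuclear pull (V5+) gives the smallest ion.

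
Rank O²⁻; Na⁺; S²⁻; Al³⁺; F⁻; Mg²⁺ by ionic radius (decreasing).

Electron counts and nuclear charges: Al³⁺ has 10 e⁻ (Z=13), Mg²⁺ has 10 e⁻ (Z=12), Na⁺ has 10 e⁻ (Z=11), F⁻ has 10 e⁻ (Z=9), O²⁻ has 10 e⁻ (Z=8), S²⁻ has 18 e⁻ (Z=16). Al³⁺ < Mg²⁺ (isoelectronic, higher Z=13 is smaller); Mg²⁺ < Na⁺ (isoelectronic, higher Z=12 is smaller); Na⁺ < F⁻ (isoelectronic, higher Z=11 is smaller); F⁻ < O²⁻ (both 10 e⁻, Z=9>8); O²⁻ < S²⁻ (same group, period 2 vs 3).

S²⁻ > O²⁻ > F⁻ > Na⁺ > Mg²⁺ > Al³⁺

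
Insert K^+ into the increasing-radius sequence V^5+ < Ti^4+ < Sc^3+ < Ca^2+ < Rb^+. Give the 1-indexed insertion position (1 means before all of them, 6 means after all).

5

V^5+: 18 e⁻, Z=23, Ti^4+: 18 e⁻, Z=22, Sc^3+: 18 e⁻, Z=21, Ca^2+: 18 e⁻, Z=20, K^+: 18 e⁻, Z=19, Rb^+: 36 e⁻, Z=37. V^5+ < Ti^4+ (isoelectronic, higher Z=23 is smaller); Ti^4+ < Sc^3+ (isoelectronic, higher Z=22 is smaller); Sc^3+ < Ca^2+ (isoelectronic, higher Z=21 is smaller); Ca^2+ < K^+ (isoelectronic, higher Z=20 is smaller); K^+ < Rb^+ (same group, period 4 vs 5).
The complete sequence is V^5+ < Ti^4+ < Sc^3+ < Ca^2+ < K^+ < Rb^+. K^+ sits at position 5.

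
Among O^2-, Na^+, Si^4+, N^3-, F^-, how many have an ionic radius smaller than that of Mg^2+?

These species are isoelectronic with 10 electrons. The only difference is the number of protons: Si^4+ (Z=14), Mg^2+ (Z=12), Na^+ (Z=11), F^- (Z=9), O^2- (Z=8), N^3- (Z=7). The strongest nuclear pull (Si^4+) gives the smallest ion.
Ordering all of them (including Mg^2+) by radius gives Si^4+ < Mg^2+ < Na^+ < F^- < O^2- < N^3-. Count: 1.

1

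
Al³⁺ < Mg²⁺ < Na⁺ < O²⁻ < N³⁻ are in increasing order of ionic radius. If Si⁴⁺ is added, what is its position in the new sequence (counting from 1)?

1

Each ion has 10 electrons. The ranking follows nuclear charge in reverse — greater Z gives a smaller radius. Si⁴⁺ (Z=14), Al³⁺ (Z=13), Mg²⁺ (Z=12), Na⁺ (Z=11), O²⁻ (Z=8), N³⁻ (Z=7).
Putting Si⁴⁺ in gives Si⁴⁺ < Al³⁺ < Mg²⁺ < Na⁺ < O²⁻ < N³⁻; it lands at slot 1.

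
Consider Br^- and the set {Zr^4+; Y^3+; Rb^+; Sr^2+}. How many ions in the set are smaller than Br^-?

4

Isoelectronic series (36 e⁻ each). Size is set by nuclear charge: more protons means a smaller ion. Zr^4+ (Z=40), Y^3+ (Z=39), Sr^2+ (Z=38), Rb^+ (Z=37), Br^- (Z=35).
Relative to Br^-, the ions that are smaller are Zr^4+, Y^3+, Sr^2+, Rb^+. Count: 4.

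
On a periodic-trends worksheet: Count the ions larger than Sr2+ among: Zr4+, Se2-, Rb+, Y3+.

2

These species are isoelectronic with 36 electrons. The only difference is the number of protons: Zr4+ (Z=40), Y3+ (Z=39), Sr2+ (Z=38), Rb+ (Z=37), Se2- (Z=34). The strongest nuclear pull (Zr4+) gives the smallest ion.
Ordering all of them (including Sr2+) by radius gives Zr4+ < Y3+ < Sr2+ < Rb+ < Se2-. So 2 are larger.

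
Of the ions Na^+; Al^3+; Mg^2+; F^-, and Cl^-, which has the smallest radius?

Al^3+

Work out protons and electrons: Al^3+ has 10 e⁻ (Z=13), Mg^2+ has 10 e⁻ (Z=12), Na^+ has 10 e⁻ (Z=11), F^- has 10 e⁻ (Z=9), Cl^- has 18 e⁻ (Z=17). Al^3+ < Mg^2+ (both 10 e⁻, Z=13>12); Mg^2+ < Na^+ (isoelectronic, higher Z=12 is smaller); Na^+ < F^- (isoelectronic, higher Z=11 is smaller); F^- < Cl^- (same group, 1 shell fewer).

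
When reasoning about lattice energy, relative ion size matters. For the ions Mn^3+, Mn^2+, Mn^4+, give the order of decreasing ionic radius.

These are all Mn ions. Removing more electrons (higher positive charge) pulls the remaining electrons in closer, so Mn^4+ is smallest and Mn^2+ is largest.

Mn^2+ > Mn^3+ > Mn^4+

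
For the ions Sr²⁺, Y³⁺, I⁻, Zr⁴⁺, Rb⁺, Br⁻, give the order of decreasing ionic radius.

Tabulating Z and e⁻: Zr⁴⁺ has 36 e⁻ (Z=40), Y³⁺ has 36 e⁻ (Z=39), Sr²⁺ has 36 e⁻ (Z=38), Rb⁺ has 36 e⁻ (Z=37), Br⁻ has 36 e⁻ (Z=35), I⁻ has 54 e⁻ (Z=53). Zr⁴⁺ < Y³⁺ (both 36 e⁻, Z=40>39); Y³⁺ < Sr²⁺ (isoelectronic, higher Z=39 is smaller); Sr²⁺ < Rb⁺ (isoelectronic, higher Z=38 is smaller); Rb⁺ < Br⁻ (isoelectronic, higher Z=37 is smaller); Br⁻ < I⁻ (same group, 1 shell fewer).

I⁻ > Br⁻ > Rb⁺ > Sr²⁺ > Y³⁺ > Zr⁴⁺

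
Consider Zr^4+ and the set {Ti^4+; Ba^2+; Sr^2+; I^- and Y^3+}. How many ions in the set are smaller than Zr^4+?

First list Z and electron count for each: Ti^4+ (Z=22, 18 e⁻), Zr^4+ (Z=40, 36 e⁻), Y^3+ (Z=39, 36 e⁻), Sr^2+ (Z=38, 36 e⁻), Ba^2+ (Z=56, 54 e⁻), I^- (Z=53, 54 e⁻). Ti^4+ < Zr^4+ (same group, period 4 vs 5); Zr^4+ < Y^3+ (isoelectronic, higher Z=40 is smaller); Y^3+ < Sr^2+ (both 36 e⁻, Z=39>38); Sr^2+ < Ba^2+ (same group, 1 shell fewer); Ba^2+ < I^- (both 54 e⁻, Z=56>53).
Placing each against Zr^4+: smaller — Ti^4+; larger — Y^3+, Sr^2+, Ba^2+, I^-. That's 1.

1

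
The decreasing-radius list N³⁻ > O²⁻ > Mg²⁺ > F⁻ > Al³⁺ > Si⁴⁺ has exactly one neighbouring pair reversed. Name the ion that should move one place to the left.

F⁻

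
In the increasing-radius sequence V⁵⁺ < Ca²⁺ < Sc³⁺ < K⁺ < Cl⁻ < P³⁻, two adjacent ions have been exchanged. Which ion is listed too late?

Check each adjacent pair. Ca²⁺ and Sc³⁺ are reversed: both have 18 electrons but Z(Sc)=21 > Z(Ca)=20, so Sc³⁺ should be the smaller of the two. No other neighbouring pair contradicts the periodic trends, so Sc³⁺ is the ion listed too late.

Sc³⁺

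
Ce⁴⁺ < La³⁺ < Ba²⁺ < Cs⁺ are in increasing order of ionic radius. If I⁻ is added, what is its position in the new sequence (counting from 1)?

5

All of these have 54 electrons (isoelectronic). With the same electron cloud, the ion with the most protons pulls it in tightest. Nuclear charges: Ce⁴⁺ (Z=58), La³⁺ (Z=57), Ba²⁺ (Z=56), Cs⁺ (Z=55), I⁻ (Z=53). Highest Z is smallest.
Merged order: Ce⁴⁺ < La³⁺ < Ba²⁺ < Cs⁺ < I⁻ — I⁻ is number 5.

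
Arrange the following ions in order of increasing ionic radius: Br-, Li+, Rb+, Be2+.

First list Z and electron count for each: Be2+ (Z=4, 2 e⁻), Li+ (Z=3, 2 e⁻), Rb+ (Z=37, 36 e⁻), Br- (Z=35, 36 e⁻). Be2+ < Li+ (both 2 e⁻, Z=4>3); Li+ < Rb+ (same group, period 2 vs 5); Rb+ < Br- (isoelectronic, higher Z=37 is smaller).

Be2+ < Li+ < Rb+ < Br-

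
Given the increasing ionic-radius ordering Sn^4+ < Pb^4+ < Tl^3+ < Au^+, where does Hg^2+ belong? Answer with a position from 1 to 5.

Sn^4+: 46 e⁻, Z=50, Pb^4+: 78 e⁻, Z=82, Tl^3+: 78 e⁻, Z=81, Hg^2+: 78 e⁻, Z=80, Au^+: 78 e⁻, Z=79. Sn^4+ < Pb^4+ (same group, 1 shell fewer); Pb^4+ < Tl^3+ (isoelectronic, higher Z=82 is smaller); Tl^3+ < Hg^2+ (isoelectronic, higher Z=81 is smaller); Hg^2+ < Au^+ (both 78 e⁻, Z=80>79).
Merged order: Sn^4+ < Pb^4+ < Tl^3+ < Hg^2+ < Au^+ — Hg^2+ is number 4.

4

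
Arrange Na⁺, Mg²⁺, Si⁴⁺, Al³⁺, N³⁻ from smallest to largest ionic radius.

These species are isoelectronic with 10 electrons. The only difference is the number of protons: Si⁴⁺ (Z=14), Al³⁺ (Z=13), Mg²⁺ (Z=12), Na⁺ (Z=11), N³⁻ (Z=7). The strongest nuclear pull (Si⁴⁺) gives the smallest ion.

Si⁴⁺ < Al³⁺ < Mg²⁺ < Na⁺ < N³⁻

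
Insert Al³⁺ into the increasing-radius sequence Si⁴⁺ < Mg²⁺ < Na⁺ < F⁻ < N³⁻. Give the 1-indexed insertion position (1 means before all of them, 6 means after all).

2

These species are isoelectronic with 10 electrons. The only difference is the number of protons: Si⁴⁺ (Z=14), Al³⁺ (Z=13), Mg²⁺ (Z=12), Na⁺ (Z=11), F⁻ (Z=9), N³⁻ (Z=7). The strongest nuclear pull (Si⁴⁺) gives the smallest ion.
Merged order: Si⁴⁺ < Al³⁺ < Mg²⁺ < Na⁺ < F⁻ < N³⁻ — Al³⁺ is number 2.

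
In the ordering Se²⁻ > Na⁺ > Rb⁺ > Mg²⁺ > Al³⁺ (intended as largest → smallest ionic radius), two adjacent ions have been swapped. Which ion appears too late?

Rb⁺

Scanning neighbour by neighbour, only Na⁺/Rb⁺ violates a trend: both in group 1 with the same charge; Na⁺ (period 3) has the smaller radius. That makes Rb⁺ the one sitting a position late relative to where it belongs.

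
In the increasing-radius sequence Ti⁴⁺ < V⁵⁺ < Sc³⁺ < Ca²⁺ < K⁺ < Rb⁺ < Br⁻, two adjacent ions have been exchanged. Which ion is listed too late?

Check each adjacent pair. Ti⁴⁺ and V⁵⁺ are reversed: V⁵⁺ and Ti⁴⁺ share 18 electrons; the higher nuclear charge on V (Z=23) contracts it more, so V⁵⁺ < Ti⁴⁺. No other neighbouring pair contradicts the periodic trends, so V⁵⁺ is the ion listed too late.

V⁵⁺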